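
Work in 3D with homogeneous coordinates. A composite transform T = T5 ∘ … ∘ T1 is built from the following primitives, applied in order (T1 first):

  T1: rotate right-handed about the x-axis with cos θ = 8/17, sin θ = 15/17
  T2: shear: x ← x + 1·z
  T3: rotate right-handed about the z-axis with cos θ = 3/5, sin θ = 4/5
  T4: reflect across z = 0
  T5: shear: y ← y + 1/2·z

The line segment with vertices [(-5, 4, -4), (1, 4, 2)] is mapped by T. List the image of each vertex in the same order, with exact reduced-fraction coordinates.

T1 rotate right-handed about the x-axis with cos θ = 8/17, sin θ = 15/17: (-5, 4, -4) → (-5, 92/17, 28/17); (1, 4, 2) → (1, 2/17, 76/17)
T2 shear: x ← x + 1·z: (-5, 92/17, 28/17) → (-57/17, 92/17, 28/17); (1, 2/17, 76/17) → (93/17, 2/17, 76/17)
T3 rotate right-handed about the z-axis with cos θ = 3/5, sin θ = 4/5: (-57/17, 92/17, 28/17) → (-539/85, 48/85, 28/17); (93/17, 2/17, 76/17) → (271/85, 378/85, 76/17)
T4 reflect across z = 0: (-539/85, 48/85, 28/17) → (-539/85, 48/85, -28/17); (271/85, 378/85, 76/17) → (271/85, 378/85, -76/17)
T5 shear: y ← y + 1/2·z: (-539/85, 48/85, -28/17) → (-539/85, -22/85, -28/17); (271/85, 378/85, -76/17) → (271/85, 188/85, -76/17)

image vertices: (-539/85, -22/85, -28/17), (271/85, 188/85, -76/17)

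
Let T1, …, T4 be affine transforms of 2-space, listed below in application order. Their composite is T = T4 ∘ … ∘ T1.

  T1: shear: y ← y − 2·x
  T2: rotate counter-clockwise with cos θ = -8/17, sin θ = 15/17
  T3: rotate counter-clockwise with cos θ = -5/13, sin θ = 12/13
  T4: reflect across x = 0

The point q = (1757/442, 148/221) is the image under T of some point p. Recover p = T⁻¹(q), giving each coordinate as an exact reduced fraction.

T1 = [1 0 0; -2 1 0; 0 0 1]
T2·T1 = [22/17 -15/17 0; 31/17 -8/17 0; 0 0 1]
T3·…·T1 = [-482/221 171/221 0; 109/221 -140/221 0; 0 0 1]
T4·…·T1 = [482/221 -171/221 0; 109/221 -140/221 0; 0 0 1]
det M = -1; M⁻¹ = [140/221 -171/221 0; 109/221 -482/221 0; 0 0 1]
M⁻¹ · (1757/442, 148/221)ᵀ = (2, 1/2)ᵀ

p = (2, 1/2)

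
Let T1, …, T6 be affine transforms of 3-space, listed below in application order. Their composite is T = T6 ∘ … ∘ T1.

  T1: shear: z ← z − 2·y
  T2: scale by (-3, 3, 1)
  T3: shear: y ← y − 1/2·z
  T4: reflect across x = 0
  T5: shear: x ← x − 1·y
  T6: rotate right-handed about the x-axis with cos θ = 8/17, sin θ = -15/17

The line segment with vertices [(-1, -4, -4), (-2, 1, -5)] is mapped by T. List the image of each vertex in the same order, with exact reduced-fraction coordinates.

T1 shear: z ← z − 2·y: (-1, -4, -4) → (-1, -4, 4); (-2, 1, -5) → (-2, 1, -7)
T2 scale by (-3, 3, 1): (-1, -4, 4) → (3, -12, 4); (-2, 1, -7) → (6, 3, -7)
T3 shear: y ← y − 1/2·z: (3, -12, 4) → (3, -14, 4); (6, 3, -7) → (6, 13/2, -7)
T4 reflect across x = 0: (3, -14, 4) → (-3, -14, 4); (6, 13/2, -7) → (-6, 13/2, -7)
T5 shear: x ← x − 1·y: (-3, -14, 4) → (11, -14, 4); (-6, 13/2, -7) → (-25/2, 13/2, -7)
T6 rotate right-handed about the x-axis with cos θ = 8/17, sin θ = -15/17: (11, -14, 4) → (11, -52/17, 242/17); (-25/2, 13/2, -7) → (-25/2, -53/17, -307/34)

image vertices: (11, -52/17, 242/17), (-25/2, -53/17, -307/34)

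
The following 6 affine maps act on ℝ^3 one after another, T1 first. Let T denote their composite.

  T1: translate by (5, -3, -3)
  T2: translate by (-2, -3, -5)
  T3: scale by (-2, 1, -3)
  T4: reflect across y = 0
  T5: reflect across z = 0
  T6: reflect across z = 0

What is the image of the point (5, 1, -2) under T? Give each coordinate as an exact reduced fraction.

T1 translate by (5, -3, -3): (5, 1, -2) → (10, -2, -5)
T2 translate by (-2, -3, -5): (10, -2, -5) → (8, -5, -10)
T3 scale by (-2, 1, -3): (8, -5, -10) → (-16, -5, 30)
T4 reflect across y = 0: (-16, -5, 30) → (-16, 5, 30)
T5 reflect across z = 0: (-16, 5, 30) → (-16, 5, -30)
T6 reflect across z = 0: (-16, 5, -30) → (-16, 5, 30)

T(p) = (-16, 5, 30)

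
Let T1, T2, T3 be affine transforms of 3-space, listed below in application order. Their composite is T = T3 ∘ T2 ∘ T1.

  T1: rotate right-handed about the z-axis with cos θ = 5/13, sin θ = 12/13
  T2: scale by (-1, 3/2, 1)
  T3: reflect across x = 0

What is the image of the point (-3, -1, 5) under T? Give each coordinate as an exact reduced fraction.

T1 rotate right-handed about the z-axis with cos θ = 5/13, sin θ = 12/13: (-3, -1, 5) → (-3/13, -41/13, 5)
T2 scale by (-1, 3/2, 1): (-3/13, -41/13, 5) → (3/13, -123/26, 5)
T3 reflect across x = 0: (3/13, -123/26, 5) → (-3/13, -123/26, 5)

T(p) = (-3/13, -123/26, 5)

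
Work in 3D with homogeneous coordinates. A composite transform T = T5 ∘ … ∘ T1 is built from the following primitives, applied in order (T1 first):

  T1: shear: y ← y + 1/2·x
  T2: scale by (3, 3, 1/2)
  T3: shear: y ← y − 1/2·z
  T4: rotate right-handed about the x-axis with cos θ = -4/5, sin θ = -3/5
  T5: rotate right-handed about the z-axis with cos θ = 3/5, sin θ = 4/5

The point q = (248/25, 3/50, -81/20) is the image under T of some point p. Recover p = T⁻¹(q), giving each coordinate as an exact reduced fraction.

p = (2, 5/3, -3)

T1 = [1 0 0 0; 1/2 1 0 0; 0 0 1 0; 0 0 0 1]
T2·T1 = [3 0 0 0; 3/2 3 0 0; 0 0 1/2 0; 0 0 0 1]
T3·…·T1 = [3 0 0 0; 3/2 3 -1/4 0; 0 0 1/2 0; 0 0 0 1]
T4·…·T1 = [3 0 0 0; -6/5 -12/5 1/2 0; -9/10 -9/5 -1/4 0; 0 0 0 1]
T5·…·T1 = [69/25 48/25 -2/5 0; 42/25 -36/25 3/10 0; -9/10 -9/5 -1/4 0; 0 0 0 1]
det M = 9/2; M⁻¹ = [1/5 4/15 0 0; 1/30 -7/30 -1/3 0; -24/25 18/25 -8/5 0; 0 0 0 1]
M⁻¹ · (248/25, 3/50, -81/20)ᵀ = (2, 5/3, -3)ᵀ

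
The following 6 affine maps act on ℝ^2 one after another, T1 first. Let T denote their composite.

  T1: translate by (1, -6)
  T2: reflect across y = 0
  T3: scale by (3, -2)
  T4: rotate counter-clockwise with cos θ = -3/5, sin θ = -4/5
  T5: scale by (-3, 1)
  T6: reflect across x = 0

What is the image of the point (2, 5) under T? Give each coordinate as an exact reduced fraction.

T(p) = (-21, -6)

T1 translate by (1, -6): (2, 5) → (3, -1)
T2 reflect across y = 0: (3, -1) → (3, 1)
T3 scale by (3, -2): (3, 1) → (9, -2)
T4 rotate counter-clockwise with cos θ = -3/5, sin θ = -4/5: (9, -2) → (-7, -6)
T5 scale by (-3, 1): (-7, -6) → (21, -6)
T6 reflect across x = 0: (21, -6) → (-21, -6)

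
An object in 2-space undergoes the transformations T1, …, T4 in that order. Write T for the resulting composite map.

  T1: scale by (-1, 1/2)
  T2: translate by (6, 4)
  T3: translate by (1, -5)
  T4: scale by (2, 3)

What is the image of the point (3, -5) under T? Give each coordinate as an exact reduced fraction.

T(p) = (8, -21/2)

T1 scale by (-1, 1/2): (3, -5) → (-3, -5/2)
T2 translate by (6, 4): (-3, -5/2) → (3, 3/2)
T3 translate by (1, -5): (3, 3/2) → (4, -7/2)
T4 scale by (2, 3): (4, -7/2) → (8, -21/2)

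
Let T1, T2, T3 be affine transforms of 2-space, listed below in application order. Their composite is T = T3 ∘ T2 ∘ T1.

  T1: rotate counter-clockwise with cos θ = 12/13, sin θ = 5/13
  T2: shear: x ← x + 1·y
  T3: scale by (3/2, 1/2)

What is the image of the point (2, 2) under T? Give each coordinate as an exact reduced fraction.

T(p) = (72/13, 17/13)

T1 rotate counter-clockwise with cos θ = 12/13, sin θ = 5/13: (2, 2) → (14/13, 34/13)
T2 shear: x ← x + 1·y: (14/13, 34/13) → (48/13, 34/13)
T3 scale by (3/2, 1/2): (48/13, 34/13) → (72/13, 17/13)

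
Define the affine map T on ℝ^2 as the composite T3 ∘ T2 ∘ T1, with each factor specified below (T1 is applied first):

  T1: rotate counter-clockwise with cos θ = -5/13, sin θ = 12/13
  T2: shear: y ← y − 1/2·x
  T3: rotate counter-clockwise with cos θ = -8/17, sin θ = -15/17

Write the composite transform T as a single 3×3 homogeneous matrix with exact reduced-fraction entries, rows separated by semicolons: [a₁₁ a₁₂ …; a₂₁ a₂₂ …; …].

T = [515/442 111/221 0; -41/221 172/221 0; 0 0 1]

T1 = [-5/13 -12/13 0; 12/13 -5/13 0; 0 0 1]
T2·T1 = [-5/13 -12/13 0; 29/26 1/13 0; 0 0 1]
T3·…·T1 = [515/442 111/221 0; -41/221 172/221 0; 0 0 1]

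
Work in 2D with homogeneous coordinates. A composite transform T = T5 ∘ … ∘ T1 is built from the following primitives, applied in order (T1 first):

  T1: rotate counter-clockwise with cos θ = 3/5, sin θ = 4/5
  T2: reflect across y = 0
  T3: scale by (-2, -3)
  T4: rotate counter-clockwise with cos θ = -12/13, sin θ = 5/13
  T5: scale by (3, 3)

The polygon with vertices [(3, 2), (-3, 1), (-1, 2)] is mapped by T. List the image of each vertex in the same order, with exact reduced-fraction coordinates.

T1 rotate counter-clockwise with cos θ = 3/5, sin θ = 4/5: (3, 2) → (1/5, 18/5); (-3, 1) → (-13/5, -9/5); (-1, 2) → (-11/5, 2/5)
T2 reflect across y = 0: (1/5, 18/5) → (1/5, -18/5); (-13/5, -9/5) → (-13/5, 9/5); (-11/5, 2/5) → (-11/5, -2/5)
T3 scale by (-2, -3): (1/5, -18/5) → (-2/5, 54/5); (-13/5, 9/5) → (26/5, -27/5); (-11/5, -2/5) → (22/5, 6/5)
T4 rotate counter-clockwise with cos θ = -12/13, sin θ = 5/13: (-2/5, 54/5) → (-246/65, -658/65); (26/5, -27/5) → (-177/65, 454/65); (22/5, 6/5) → (-294/65, 38/65)
T5 scale by (3, 3): (-246/65, -658/65) → (-738/65, -1974/65); (-177/65, 454/65) → (-531/65, 1362/65); (-294/65, 38/65) → (-882/65, 114/65)

image vertices: (-738/65, -1974/65), (-531/65, 1362/65), (-882/65, 114/65)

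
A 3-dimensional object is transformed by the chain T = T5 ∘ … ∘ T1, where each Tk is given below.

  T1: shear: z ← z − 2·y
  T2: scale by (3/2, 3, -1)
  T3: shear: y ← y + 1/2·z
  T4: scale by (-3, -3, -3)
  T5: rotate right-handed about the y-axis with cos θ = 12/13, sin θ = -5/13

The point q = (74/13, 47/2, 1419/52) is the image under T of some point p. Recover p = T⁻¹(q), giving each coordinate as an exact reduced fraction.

T1 = [1 0 0 0; 0 1 0 0; 0 -2 1 0; 0 0 0 1]
T2·T1 = [3/2 0 0 0; 0 3 0 0; 0 2 -1 0; 0 0 0 1]
T3·…·T1 = [3/2 0 0 0; 0 4 -1/2 0; 0 2 -1 0; 0 0 0 1]
T4·…·T1 = [-9/2 0 0 0; 0 -12 3/2 0; 0 -6 3 0; 0 0 0 1]
T5·…·T1 = [-54/13 30/13 -15/13 0; 0 -12 3/2 0; -45/26 -72/13 36/13 0; 0 0 0 1]
det M = 243/2; M⁻¹ = [-8/39 0 -10/117 0; -5/234 -1/9 2/39 0; -20/117 -2/9 16/39 0; 0 0 0 1]
M⁻¹ · (74/13, 47/2, 1419/52)ᵀ = (-7/2, -4/3, 5)ᵀ

p = (-7/2, -4/3, 5)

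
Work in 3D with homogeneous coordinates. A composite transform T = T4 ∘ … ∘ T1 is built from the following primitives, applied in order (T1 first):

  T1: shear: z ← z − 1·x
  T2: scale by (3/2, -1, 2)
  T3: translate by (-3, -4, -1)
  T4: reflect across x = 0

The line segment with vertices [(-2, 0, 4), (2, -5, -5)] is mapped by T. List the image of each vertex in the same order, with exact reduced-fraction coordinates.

T1 shear: z ← z − 1·x: (-2, 0, 4) → (-2, 0, 6); (2, -5, -5) → (2, -5, -7)
T2 scale by (3/2, -1, 2): (-2, 0, 6) → (-3, 0, 12); (2, -5, -7) → (3, 5, -14)
T3 translate by (-3, -4, -1): (-3, 0, 12) → (-6, -4, 11); (3, 5, -14) → (0, 1, -15)
T4 reflect across x = 0: (-6, -4, 11) → (6, -4, 11); (0, 1, -15) → (0, 1, -15)

image vertices: (6, -4, 11), (0, 1, -15)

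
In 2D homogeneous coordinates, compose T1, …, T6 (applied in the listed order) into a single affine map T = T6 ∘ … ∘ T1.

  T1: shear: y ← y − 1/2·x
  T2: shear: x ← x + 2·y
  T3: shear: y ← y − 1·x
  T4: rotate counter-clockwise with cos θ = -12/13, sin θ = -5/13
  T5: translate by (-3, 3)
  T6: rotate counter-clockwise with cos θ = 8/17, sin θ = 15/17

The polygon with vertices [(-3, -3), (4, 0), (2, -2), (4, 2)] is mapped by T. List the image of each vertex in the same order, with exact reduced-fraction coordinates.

T1 shear: y ← y − 1/2·x: (-3, -3) → (-3, -3/2); (4, 0) → (4, -2); (2, -2) → (2, -3); (4, 2) → (4, 0)
T2 shear: x ← x + 2·y: (-3, -3/2) → (-6, -3/2); (4, -2) → (0, -2); (2, -3) → (-4, -3); (4, 0) → (4, 0)
T3 shear: y ← y − 1·x: (-6, -3/2) → (-6, 9/2); (0, -2) → (0, -2); (-4, -3) → (-4, 1); (4, 0) → (4, -4)
T4 rotate counter-clockwise with cos θ = -12/13, sin θ = -5/13: (-6, 9/2) → (189/26, -24/13); (0, -2) → (-10/13, 24/13); (-4, 1) → (53/13, 8/13); (4, -4) → (-68/13, 28/13)
T5 translate by (-3, 3): (189/26, -24/13) → (111/26, 15/13); (-10/13, 24/13) → (-49/13, 63/13); (53/13, 8/13) → (14/13, 47/13); (-68/13, 28/13) → (-107/13, 67/13)
T6 rotate counter-clockwise with cos θ = 8/17, sin θ = 15/17: (111/26, 15/13) → (219/221, 1905/442); (-49/13, 63/13) → (-1337/221, -231/221); (14/13, 47/13) → (-593/221, 586/221); (-107/13, 67/13) → (-1861/221, -1069/221)

image vertices: (219/221, 1905/442), (-1337/221, -231/221), (-593/221, 586/221), (-1861/221, -1069/221)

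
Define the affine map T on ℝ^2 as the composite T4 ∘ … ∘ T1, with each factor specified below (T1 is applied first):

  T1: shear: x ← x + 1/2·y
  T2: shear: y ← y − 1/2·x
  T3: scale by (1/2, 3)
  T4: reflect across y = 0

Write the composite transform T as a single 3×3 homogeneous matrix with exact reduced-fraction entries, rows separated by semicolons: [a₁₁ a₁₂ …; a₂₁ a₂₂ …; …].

T1 = [1 1/2 0; 0 1 0; 0 0 1]
T2·T1 = [1 1/2 0; -1/2 3/4 0; 0 0 1]
T3·…·T1 = [1/2 1/4 0; -3/2 9/4 0; 0 0 1]
T4·…·T1 = [1/2 1/4 0; 3/2 -9/4 0; 0 0 1]

T = [1/2 1/4 0; 3/2 -9/4 0; 0 0 1]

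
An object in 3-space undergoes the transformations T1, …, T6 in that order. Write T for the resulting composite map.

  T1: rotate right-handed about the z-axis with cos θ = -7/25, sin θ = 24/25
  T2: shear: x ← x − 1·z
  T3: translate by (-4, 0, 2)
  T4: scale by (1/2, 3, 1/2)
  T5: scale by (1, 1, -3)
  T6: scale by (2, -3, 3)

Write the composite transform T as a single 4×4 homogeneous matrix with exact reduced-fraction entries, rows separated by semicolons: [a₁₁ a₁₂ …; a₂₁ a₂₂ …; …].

T1 = [-7/25 -24/25 0 0; 24/25 -7/25 0 0; 0 0 1 0; 0 0 0 1]
T2·T1 = [-7/25 -24/25 -1 0; 24/25 -7/25 0 0; 0 0 1 0; 0 0 0 1]
T3·…·T1 = [-7/25 -24/25 -1 -4; 24/25 -7/25 0 0; 0 0 1 2; 0 0 0 1]
T4·…·T1 = [-7/50 -12/25 -1/2 -2; 72/25 -21/25 0 0; 0 0 1/2 1; 0 0 0 1]
T5·…·T1 = [-7/50 -12/25 -1/2 -2; 72/25 -21/25 0 0; 0 0 -3/2 -3; 0 0 0 1]
T6·…·T1 = [-7/25 -24/25 -1 -4; -216/25 63/25 0 0; 0 0 -9/2 -9; 0 0 0 1]

T = [-7/25 -24/25 -1 -4; -216/25 63/25 0 0; 0 0 -9/2 -9; 0 0 0 1]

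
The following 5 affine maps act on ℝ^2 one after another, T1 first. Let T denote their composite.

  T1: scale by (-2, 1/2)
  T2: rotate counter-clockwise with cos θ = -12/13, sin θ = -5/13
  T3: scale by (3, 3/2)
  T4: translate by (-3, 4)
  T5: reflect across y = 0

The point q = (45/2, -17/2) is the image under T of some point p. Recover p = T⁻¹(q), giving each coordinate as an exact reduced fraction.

T1 = [-2 0 0; 0 1/2 0; 0 0 1]
T2·T1 = [24/13 5/26 0; 10/13 -6/13 0; 0 0 1]
T3·…·T1 = [72/13 15/26 0; 15/13 -9/13 0; 0 0 1]
T4·…·T1 = [72/13 15/26 -3; 15/13 -9/13 4; 0 0 1]
T5·…·T1 = [72/13 15/26 -3; -15/13 9/13 -4; 0 0 1]
det M = 9/2; M⁻¹ = [2/13 -5/39 -2/39; 10/39 16/13 74/13; 0 0 1]
M⁻¹ · (45/2, -17/2)ᵀ = (9/2, 1)ᵀ

p = (9/2, 1)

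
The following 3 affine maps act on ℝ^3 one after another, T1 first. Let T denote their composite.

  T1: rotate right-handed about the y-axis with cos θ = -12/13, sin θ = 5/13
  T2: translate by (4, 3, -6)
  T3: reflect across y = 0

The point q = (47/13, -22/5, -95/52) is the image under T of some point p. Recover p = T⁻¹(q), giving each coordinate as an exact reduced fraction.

p = (-5/4, 7/5, -4)

T1 = [-12/13 0 5/13 0; 0 1 0 0; -5/13 0 -12/13 0; 0 0 0 1]
T2·T1 = [-12/13 0 5/13 4; 0 1 0 3; -5/13 0 -12/13 -6; 0 0 0 1]
T3·…·T1 = [-12/13 0 5/13 4; 0 -1 0 -3; -5/13 0 -12/13 -6; 0 0 0 1]
det M = -1; M⁻¹ = [-12/13 0 -5/13 18/13; 0 -1 0 -3; 5/13 0 -12/13 -92/13; 0 0 0 1]
M⁻¹ · (47/13, -22/5, -95/52)ᵀ = (-5/4, 7/5, -4)ᵀ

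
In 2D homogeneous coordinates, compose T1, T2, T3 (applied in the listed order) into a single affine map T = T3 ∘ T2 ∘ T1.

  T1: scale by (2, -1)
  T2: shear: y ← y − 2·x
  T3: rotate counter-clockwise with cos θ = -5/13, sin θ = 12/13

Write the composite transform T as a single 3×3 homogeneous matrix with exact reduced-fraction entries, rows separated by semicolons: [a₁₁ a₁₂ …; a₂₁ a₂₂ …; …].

T1 = [2 0 0; 0 -1 0; 0 0 1]
T2·T1 = [2 0 0; -4 -1 0; 0 0 1]
T3·…·T1 = [38/13 12/13 0; 44/13 5/13 0; 0 0 1]

T = [38/13 12/13 0; 44/13 5/13 0; 0 0 1]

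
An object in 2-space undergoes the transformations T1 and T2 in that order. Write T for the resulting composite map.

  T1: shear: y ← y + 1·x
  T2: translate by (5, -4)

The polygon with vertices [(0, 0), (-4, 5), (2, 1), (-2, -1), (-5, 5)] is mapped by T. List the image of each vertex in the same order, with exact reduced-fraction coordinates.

image vertices: (5, -4), (1, -3), (7, -1), (3, -7), (0, -4)

T1 shear: y ← y + 1·x: (0, 0) → (0, 0); (-4, 5) → (-4, 1); (2, 1) → (2, 3); (-2, -1) → (-2, -3); (-5, 5) → (-5, 0)
T2 translate by (5, -4): (0, 0) → (5, -4); (-4, 1) → (1, -3); (2, 3) → (7, -1); (-2, -3) → (3, -7); (-5, 0) → (0, -4)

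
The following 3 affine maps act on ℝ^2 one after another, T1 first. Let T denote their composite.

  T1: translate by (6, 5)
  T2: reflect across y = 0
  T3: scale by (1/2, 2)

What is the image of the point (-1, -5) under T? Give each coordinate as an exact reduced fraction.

T1 translate by (6, 5): (-1, -5) → (5, 0)
T2 reflect across y = 0: (5, 0) → (5, 0)
T3 scale by (1/2, 2): (5, 0) → (5/2, 0)

T(p) = (5/2, 0)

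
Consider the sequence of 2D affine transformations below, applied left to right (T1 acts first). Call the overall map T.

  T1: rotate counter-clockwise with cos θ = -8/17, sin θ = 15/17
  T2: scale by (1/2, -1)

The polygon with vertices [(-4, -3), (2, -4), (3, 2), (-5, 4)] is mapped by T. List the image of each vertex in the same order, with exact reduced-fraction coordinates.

T1 rotate counter-clockwise with cos θ = -8/17, sin θ = 15/17: (-4, -3) → (77/17, -36/17); (2, -4) → (44/17, 62/17); (3, 2) → (-54/17, 29/17); (-5, 4) → (-20/17, -107/17)
T2 scale by (1/2, -1): (77/17, -36/17) → (77/34, 36/17); (44/17, 62/17) → (22/17, -62/17); (-54/17, 29/17) → (-27/17, -29/17); (-20/17, -107/17) → (-10/17, 107/17)

image vertices: (77/34, 36/17), (22/17, -62/17), (-27/17, -29/17), (-10/17, 107/17)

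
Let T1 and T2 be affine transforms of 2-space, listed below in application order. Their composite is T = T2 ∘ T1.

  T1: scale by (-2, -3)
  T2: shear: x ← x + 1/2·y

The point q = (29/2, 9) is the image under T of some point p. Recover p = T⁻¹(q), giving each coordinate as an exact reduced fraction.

p = (-5, -3)

T1 = [-2 0 0; 0 -3 0; 0 0 1]
T2·T1 = [-2 -3/2 0; 0 -3 0; 0 0 1]
det M = 6; M⁻¹ = [-1/2 1/4 0; 0 -1/3 0; 0 0 1]
M⁻¹ · (29/2, 9)ᵀ = (-5, -3)ᵀ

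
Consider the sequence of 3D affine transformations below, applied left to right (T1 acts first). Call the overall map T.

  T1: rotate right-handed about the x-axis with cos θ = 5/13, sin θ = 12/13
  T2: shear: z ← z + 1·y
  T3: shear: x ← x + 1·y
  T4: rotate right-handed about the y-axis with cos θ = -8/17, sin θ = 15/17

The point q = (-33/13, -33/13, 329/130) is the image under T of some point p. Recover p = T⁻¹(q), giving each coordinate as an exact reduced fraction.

p = (3/2, -9/5, 2)

T1 = [1 0 0 0; 0 5/13 -12/13 0; 0 12/13 5/13 0; 0 0 0 1]
T2·T1 = [1 0 0 0; 0 5/13 -12/13 0; 0 17/13 -7/13 0; 0 0 0 1]
T3·…·T1 = [1 5/13 -12/13 0; 0 5/13 -12/13 0; 0 17/13 -7/13 0; 0 0 0 1]
T4·…·T1 = [-8/17 215/221 -9/221 0; 0 5/13 -12/13 0; -15/17 -211/221 236/221 0; 0 0 0 1]
det M = 1; M⁻¹ = [-8/17 -1 -15/17 0; 180/221 -7/13 -96/221 0; 75/221 -17/13 -40/221 0; 0 0 0 1]
M⁻¹ · (-33/13, -33/13, 329/130)ᵀ = (3/2, -9/5, 2)ᵀ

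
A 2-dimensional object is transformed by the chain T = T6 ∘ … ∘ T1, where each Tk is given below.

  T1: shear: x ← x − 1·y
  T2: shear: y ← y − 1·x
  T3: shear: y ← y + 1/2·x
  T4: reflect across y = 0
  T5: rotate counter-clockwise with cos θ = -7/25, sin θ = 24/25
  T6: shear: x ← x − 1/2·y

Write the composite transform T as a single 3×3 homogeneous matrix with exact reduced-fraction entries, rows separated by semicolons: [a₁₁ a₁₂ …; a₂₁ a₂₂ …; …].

T = [-117/100 199/100 0; 41/50 -27/50 0; 0 0 1]

T1 = [1 -1 0; 0 1 0; 0 0 1]
T2·T1 = [1 -1 0; -1 2 0; 0 0 1]
T3·…·T1 = [1 -1 0; -1/2 3/2 0; 0 0 1]
T4·…·T1 = [1 -1 0; 1/2 -3/2 0; 0 0 1]
T5·…·T1 = [-19/25 43/25 0; 41/50 -27/50 0; 0 0 1]
T6·…·T1 = [-117/100 199/100 0; 41/50 -27/50 0; 0 0 1]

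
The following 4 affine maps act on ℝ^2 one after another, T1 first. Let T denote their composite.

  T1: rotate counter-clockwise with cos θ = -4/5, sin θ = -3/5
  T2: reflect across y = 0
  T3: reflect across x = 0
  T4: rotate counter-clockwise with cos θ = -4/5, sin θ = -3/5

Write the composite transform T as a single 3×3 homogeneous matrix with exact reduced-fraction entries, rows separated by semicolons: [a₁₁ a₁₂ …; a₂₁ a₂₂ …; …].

T = [-7/25 24/25 0; -24/25 -7/25 0; 0 0 1]

T1 = [-4/5 3/5 0; -3/5 -4/5 0; 0 0 1]
T2·T1 = [-4/5 3/5 0; 3/5 4/5 0; 0 0 1]
T3·…·T1 = [4/5 -3/5 0; 3/5 4/5 0; 0 0 1]
T4·…·T1 = [-7/25 24/25 0; -24/25 -7/25 0; 0 0 1]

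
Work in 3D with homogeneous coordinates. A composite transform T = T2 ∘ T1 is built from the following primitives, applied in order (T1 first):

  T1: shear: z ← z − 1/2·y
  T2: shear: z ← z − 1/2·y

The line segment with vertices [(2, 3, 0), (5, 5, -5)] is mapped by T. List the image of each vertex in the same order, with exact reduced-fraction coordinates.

T1 shear: z ← z − 1/2·y: (2, 3, 0) → (2, 3, -3/2); (5, 5, -5) → (5, 5, -15/2)
T2 shear: z ← z − 1/2·y: (2, 3, -3/2) → (2, 3, -3); (5, 5, -15/2) → (5, 5, -10)

image vertices: (2, 3, -3), (5, 5, -10)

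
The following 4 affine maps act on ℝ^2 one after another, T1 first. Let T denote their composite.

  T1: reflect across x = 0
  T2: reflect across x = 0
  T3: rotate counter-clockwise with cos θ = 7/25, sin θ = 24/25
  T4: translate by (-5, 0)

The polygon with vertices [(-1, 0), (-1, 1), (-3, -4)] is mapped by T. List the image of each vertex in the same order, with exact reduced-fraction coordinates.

T1 reflect across x = 0: (-1, 0) → (1, 0); (-1, 1) → (1, 1); (-3, -4) → (3, -4)
T2 reflect across x = 0: (1, 0) → (-1, 0); (1, 1) → (-1, 1); (3, -4) → (-3, -4)
T3 rotate counter-clockwise with cos θ = 7/25, sin θ = 24/25: (-1, 0) → (-7/25, -24/25); (-1, 1) → (-31/25, -17/25); (-3, -4) → (3, -4)
T4 translate by (-5, 0): (-7/25, -24/25) → (-132/25, -24/25); (-31/25, -17/25) → (-156/25, -17/25); (3, -4) → (-2, -4)

image vertices: (-132/25, -24/25), (-156/25, -17/25), (-2, -4)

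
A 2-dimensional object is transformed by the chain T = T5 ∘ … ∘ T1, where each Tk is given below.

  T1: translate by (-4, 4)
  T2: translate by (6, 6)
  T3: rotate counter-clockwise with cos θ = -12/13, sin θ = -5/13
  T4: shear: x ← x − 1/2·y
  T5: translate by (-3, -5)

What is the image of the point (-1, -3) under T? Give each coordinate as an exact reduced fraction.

T1 translate by (-4, 4): (-1, -3) → (-5, 1)
T2 translate by (6, 6): (-5, 1) → (1, 7)
T3 rotate counter-clockwise with cos θ = -12/13, sin θ = -5/13: (1, 7) → (23/13, -89/13)
T4 shear: x ← x − 1/2·y: (23/13, -89/13) → (135/26, -89/13)
T5 translate by (-3, -5): (135/26, -89/13) → (57/26, -154/13)

T(p) = (57/26, -154/13)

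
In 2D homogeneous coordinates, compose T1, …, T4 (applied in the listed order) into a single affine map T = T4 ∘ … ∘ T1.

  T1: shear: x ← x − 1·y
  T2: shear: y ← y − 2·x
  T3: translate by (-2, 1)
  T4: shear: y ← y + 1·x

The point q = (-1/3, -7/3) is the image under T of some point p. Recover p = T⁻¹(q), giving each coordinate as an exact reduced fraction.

T1 = [1 -1 0; 0 1 0; 0 0 1]
T2·T1 = [1 -1 0; -2 3 0; 0 0 1]
T3·…·T1 = [1 -1 -2; -2 3 1; 0 0 1]
T4·…·T1 = [1 -1 -2; -1 2 -1; 0 0 1]
det M = 1; M⁻¹ = [2 1 5; 1 1 3; 0 0 1]
M⁻¹ · (-1/3, -7/3)ᵀ = (2, 1/3)ᵀ

p = (2, 1/3)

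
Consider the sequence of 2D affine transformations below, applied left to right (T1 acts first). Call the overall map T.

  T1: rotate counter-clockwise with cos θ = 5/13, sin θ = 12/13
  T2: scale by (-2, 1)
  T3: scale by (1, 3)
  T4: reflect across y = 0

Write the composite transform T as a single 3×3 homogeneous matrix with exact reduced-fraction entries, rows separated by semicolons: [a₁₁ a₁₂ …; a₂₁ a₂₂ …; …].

T1 = [5/13 -12/13 0; 12/13 5/13 0; 0 0 1]
T2·T1 = [-10/13 24/13 0; 12/13 5/13 0; 0 0 1]
T3·…·T1 = [-10/13 24/13 0; 36/13 15/13 0; 0 0 1]
T4·…·T1 = [-10/13 24/13 0; -36/13 -15/13 0; 0 0 1]

T = [-10/13 24/13 0; -36/13 -15/13 0; 0 0 1]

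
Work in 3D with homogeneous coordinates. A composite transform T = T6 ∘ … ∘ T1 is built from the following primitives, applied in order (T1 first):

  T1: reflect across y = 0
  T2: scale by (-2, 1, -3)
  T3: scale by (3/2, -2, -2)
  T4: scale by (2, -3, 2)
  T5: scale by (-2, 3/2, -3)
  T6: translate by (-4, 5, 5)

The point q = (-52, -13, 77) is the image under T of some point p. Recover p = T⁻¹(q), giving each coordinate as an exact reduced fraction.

p = (-4, 2, -2)

T1 = [1 0 0 0; 0 -1 0 0; 0 0 1 0; 0 0 0 1]
T2·T1 = [-2 0 0 0; 0 -1 0 0; 0 0 -3 0; 0 0 0 1]
T3·…·T1 = [-3 0 0 0; 0 2 0 0; 0 0 6 0; 0 0 0 1]
T4·…·T1 = [-6 0 0 0; 0 -6 0 0; 0 0 12 0; 0 0 0 1]
T5·…·T1 = [12 0 0 0; 0 -9 0 0; 0 0 -36 0; 0 0 0 1]
T6·…·T1 = [12 0 0 -4; 0 -9 0 5; 0 0 -36 5; 0 0 0 1]
det M = 3888; M⁻¹ = [1/12 0 0 1/3; 0 -1/9 0 5/9; 0 0 -1/36 5/36; 0 0 0 1]
M⁻¹ · (-52, -13, 77)ᵀ = (-4, 2, -2)ᵀ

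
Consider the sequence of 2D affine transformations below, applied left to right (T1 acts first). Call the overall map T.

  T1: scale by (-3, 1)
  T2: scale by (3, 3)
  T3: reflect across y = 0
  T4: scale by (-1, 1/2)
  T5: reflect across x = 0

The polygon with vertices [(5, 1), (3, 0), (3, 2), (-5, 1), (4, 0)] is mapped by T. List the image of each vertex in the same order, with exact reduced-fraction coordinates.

image vertices: (-45, -3/2), (-27, 0), (-27, -3), (45, -3/2), (-36, 0)

T1 scale by (-3, 1): (5, 1) → (-15, 1); (3, 0) → (-9, 0); (3, 2) → (-9, 2); (-5, 1) → (15, 1); (4, 0) → (-12, 0)
T2 scale by (3, 3): (-15, 1) → (-45, 3); (-9, 0) → (-27, 0); (-9, 2) → (-27, 6); (15, 1) → (45, 3); (-12, 0) → (-36, 0)
T3 reflect across y = 0: (-45, 3) → (-45, -3); (-27, 0) → (-27, 0); (-27, 6) → (-27, -6); (45, 3) → (45, -3); (-36, 0) → (-36, 0)
T4 scale by (-1, 1/2): (-45, -3) → (45, -3/2); (-27, 0) → (27, 0); (-27, -6) → (27, -3); (45, -3) → (-45, -3/2); (-36, 0) → (36, 0)
T5 reflect across x = 0: (45, -3/2) → (-45, -3/2); (27, 0) → (-27, 0); (27, -3) → (-27, -3); (-45, -3/2) → (45, -3/2); (36, 0) → (-36, 0)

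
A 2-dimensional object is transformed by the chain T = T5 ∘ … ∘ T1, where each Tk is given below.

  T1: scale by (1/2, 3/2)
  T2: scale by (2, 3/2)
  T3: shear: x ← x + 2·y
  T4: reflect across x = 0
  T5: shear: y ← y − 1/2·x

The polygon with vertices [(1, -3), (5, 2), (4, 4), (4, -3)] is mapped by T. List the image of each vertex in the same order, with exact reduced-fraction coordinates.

T1 scale by (1/2, 3/2): (1, -3) → (1/2, -9/2); (5, 2) → (5/2, 3); (4, 4) → (2, 6); (4, -3) → (2, -9/2)
T2 scale by (2, 3/2): (1/2, -9/2) → (1, -27/4); (5/2, 3) → (5, 9/2); (2, 6) → (4, 9); (2, -9/2) → (4, -27/4)
T3 shear: x ← x + 2·y: (1, -27/4) → (-25/2, -27/4); (5, 9/2) → (14, 9/2); (4, 9) → (22, 9); (4, -27/4) → (-19/2, -27/4)
T4 reflect across x = 0: (-25/2, -27/4) → (25/2, -27/4); (14, 9/2) → (-14, 9/2); (22, 9) → (-22, 9); (-19/2, -27/4) → (19/2, -27/4)
T5 shear: y ← y − 1/2·x: (25/2, -27/4) → (25/2, -13); (-14, 9/2) → (-14, 23/2); (-22, 9) → (-22, 20); (19/2, -27/4) → (19/2, -23/2)

image vertices: (25/2, -13), (-14, 23/2), (-22, 20), (19/2, -23/2)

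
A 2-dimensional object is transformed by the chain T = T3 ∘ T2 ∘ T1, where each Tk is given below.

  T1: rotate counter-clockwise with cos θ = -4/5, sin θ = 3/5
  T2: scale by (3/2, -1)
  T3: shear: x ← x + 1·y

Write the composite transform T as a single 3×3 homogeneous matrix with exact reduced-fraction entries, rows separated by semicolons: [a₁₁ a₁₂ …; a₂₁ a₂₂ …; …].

T = [-9/5 -1/10 0; -3/5 4/5 0; 0 0 1]

T1 = [-4/5 -3/5 0; 3/5 -4/5 0; 0 0 1]
T2·T1 = [-6/5 -9/10 0; -3/5 4/5 0; 0 0 1]
T3·…·T1 = [-9/5 -1/10 0; -3/5 4/5 0; 0 0 1]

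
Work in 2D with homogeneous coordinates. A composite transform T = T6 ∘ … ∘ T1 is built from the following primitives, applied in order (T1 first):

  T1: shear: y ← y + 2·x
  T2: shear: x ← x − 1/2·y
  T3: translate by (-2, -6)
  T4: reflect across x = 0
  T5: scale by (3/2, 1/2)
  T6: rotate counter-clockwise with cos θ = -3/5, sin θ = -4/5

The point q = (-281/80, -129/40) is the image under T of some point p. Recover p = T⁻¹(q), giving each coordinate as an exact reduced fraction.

T1 = [1 0 0; 2 1 0; 0 0 1]
T2·T1 = [0 -1/2 0; 2 1 0; 0 0 1]
T3·…·T1 = [0 -1/2 -2; 2 1 -6; 0 0 1]
T4·…·T1 = [0 1/2 2; 2 1 -6; 0 0 1]
T5·…·T1 = [0 3/4 3; 1 1/2 -3; 0 0 1]
T6·…·T1 = [4/5 -1/20 -21/5; -3/5 -9/10 -3/5; 0 0 1]
det M = -3/4; M⁻¹ = [6/5 -1/15 5; -4/5 -16/15 -4; 0 0 1]
M⁻¹ · (-281/80, -129/40)ᵀ = (1, 9/4)ᵀ

p = (1, 9/4)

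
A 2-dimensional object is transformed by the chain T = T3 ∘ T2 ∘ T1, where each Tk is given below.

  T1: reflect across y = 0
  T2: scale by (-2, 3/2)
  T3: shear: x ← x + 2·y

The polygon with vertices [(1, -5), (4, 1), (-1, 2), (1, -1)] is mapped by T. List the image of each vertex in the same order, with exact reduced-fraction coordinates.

T1 reflect across y = 0: (1, -5) → (1, 5); (4, 1) → (4, -1); (-1, 2) → (-1, -2); (1, -1) → (1, 1)
T2 scale by (-2, 3/2): (1, 5) → (-2, 15/2); (4, -1) → (-8, -3/2); (-1, -2) → (2, -3); (1, 1) → (-2, 3/2)
T3 shear: x ← x + 2·y: (-2, 15/2) → (13, 15/2); (-8, -3/2) → (-11, -3/2); (2, -3) → (-4, -3); (-2, 3/2) → (1, 3/2)

image vertices: (13, 15/2), (-11, -3/2), (-4, -3), (1, 3/2)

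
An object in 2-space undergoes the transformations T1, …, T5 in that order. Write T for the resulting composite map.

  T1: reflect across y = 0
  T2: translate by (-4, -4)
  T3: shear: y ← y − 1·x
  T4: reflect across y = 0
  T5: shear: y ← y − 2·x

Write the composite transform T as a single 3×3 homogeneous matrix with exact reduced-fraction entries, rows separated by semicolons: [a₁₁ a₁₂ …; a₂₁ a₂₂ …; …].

T1 = [1 0 0; 0 -1 0; 0 0 1]
T2·T1 = [1 0 -4; 0 -1 -4; 0 0 1]
T3·…·T1 = [1 0 -4; -1 -1 0; 0 0 1]
T4·…·T1 = [1 0 -4; 1 1 0; 0 0 1]
T5·…·T1 = [1 0 -4; -1 1 8; 0 0 1]

T = [1 0 -4; -1 1 8; 0 0 1]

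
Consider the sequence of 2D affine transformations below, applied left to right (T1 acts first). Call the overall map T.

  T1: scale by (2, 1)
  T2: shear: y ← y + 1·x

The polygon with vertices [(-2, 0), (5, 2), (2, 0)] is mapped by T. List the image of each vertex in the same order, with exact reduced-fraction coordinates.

image vertices: (-4, -4), (10, 12), (4, 4)

T1 scale by (2, 1): (-2, 0) → (-4, 0); (5, 2) → (10, 2); (2, 0) → (4, 0)
T2 shear: y ← y + 1·x: (-4, 0) → (-4, -4); (10, 2) → (10, 12); (4, 0) → (4, 4)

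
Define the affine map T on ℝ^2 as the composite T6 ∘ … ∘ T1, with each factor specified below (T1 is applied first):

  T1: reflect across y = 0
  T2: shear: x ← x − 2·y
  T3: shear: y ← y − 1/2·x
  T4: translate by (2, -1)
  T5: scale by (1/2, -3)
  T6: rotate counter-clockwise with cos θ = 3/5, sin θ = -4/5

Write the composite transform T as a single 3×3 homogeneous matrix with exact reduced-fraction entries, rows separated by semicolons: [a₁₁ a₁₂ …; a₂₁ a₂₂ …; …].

T1 = [1 0 0; 0 -1 0; 0 0 1]
T2·T1 = [1 2 0; 0 -1 0; 0 0 1]
T3·…·T1 = [1 2 0; -1/2 -2 0; 0 0 1]
T4·…·T1 = [1 2 2; -1/2 -2 -1; 0 0 1]
T5·…·T1 = [1/2 1 1; 3/2 6 3; 0 0 1]
T6·…·T1 = [3/2 27/5 3; 1/2 14/5 1; 0 0 1]

T = [3/2 27/5 3; 1/2 14/5 1; 0 0 1]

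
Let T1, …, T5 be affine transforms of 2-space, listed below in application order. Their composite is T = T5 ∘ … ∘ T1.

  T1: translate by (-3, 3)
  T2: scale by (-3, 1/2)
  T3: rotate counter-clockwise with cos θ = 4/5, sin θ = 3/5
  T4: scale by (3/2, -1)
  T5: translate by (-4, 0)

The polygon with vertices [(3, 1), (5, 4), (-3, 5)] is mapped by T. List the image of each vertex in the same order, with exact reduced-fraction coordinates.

T1 translate by (-3, 3): (3, 1) → (0, 4); (5, 4) → (2, 7); (-3, 5) → (-6, 8)
T2 scale by (-3, 1/2): (0, 4) → (0, 2); (2, 7) → (-6, 7/2); (-6, 8) → (18, 4)
T3 rotate counter-clockwise with cos θ = 4/5, sin θ = 3/5: (0, 2) → (-6/5, 8/5); (-6, 7/2) → (-69/10, -4/5); (18, 4) → (12, 14)
T4 scale by (3/2, -1): (-6/5, 8/5) → (-9/5, -8/5); (-69/10, -4/5) → (-207/20, 4/5); (12, 14) → (18, -14)
T5 translate by (-4, 0): (-9/5, -8/5) → (-29/5, -8/5); (-207/20, 4/5) → (-287/20, 4/5); (18, -14) → (14, -14)

image vertices: (-29/5, -8/5), (-287/20, 4/5), (14, -14)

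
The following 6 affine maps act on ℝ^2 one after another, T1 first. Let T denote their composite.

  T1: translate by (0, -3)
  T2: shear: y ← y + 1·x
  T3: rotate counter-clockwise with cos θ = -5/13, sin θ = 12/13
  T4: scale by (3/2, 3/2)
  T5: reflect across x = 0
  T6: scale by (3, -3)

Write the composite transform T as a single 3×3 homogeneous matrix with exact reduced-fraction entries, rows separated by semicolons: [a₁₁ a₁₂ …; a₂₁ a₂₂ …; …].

T = [153/26 54/13 -162/13; -63/26 45/26 -135/26; 0 0 1]

T1 = [1 0 0; 0 1 -3; 0 0 1]
T2·T1 = [1 0 0; 1 1 -3; 0 0 1]
T3·…·T1 = [-17/13 -12/13 36/13; 7/13 -5/13 15/13; 0 0 1]
T4·…·T1 = [-51/26 -18/13 54/13; 21/26 -15/26 45/26; 0 0 1]
T5·…·T1 = [51/26 18/13 -54/13; 21/26 -15/26 45/26; 0 0 1]
T6·…·T1 = [153/26 54/13 -162/13; -63/26 45/26 -135/26; 0 0 1]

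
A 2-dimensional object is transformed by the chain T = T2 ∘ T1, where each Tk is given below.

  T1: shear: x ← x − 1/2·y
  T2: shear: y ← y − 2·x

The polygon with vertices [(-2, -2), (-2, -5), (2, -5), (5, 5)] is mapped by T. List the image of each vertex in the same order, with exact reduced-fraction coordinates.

T1 shear: x ← x − 1/2·y: (-2, -2) → (-1, -2); (-2, -5) → (1/2, -5); (2, -5) → (9/2, -5); (5, 5) → (5/2, 5)
T2 shear: y ← y − 2·x: (-1, -2) → (-1, 0); (1/2, -5) → (1/2, -6); (9/2, -5) → (9/2, -14); (5/2, 5) → (5/2, 0)

image vertices: (-1, 0), (1/2, -6), (9/2, -14), (5/2, 0)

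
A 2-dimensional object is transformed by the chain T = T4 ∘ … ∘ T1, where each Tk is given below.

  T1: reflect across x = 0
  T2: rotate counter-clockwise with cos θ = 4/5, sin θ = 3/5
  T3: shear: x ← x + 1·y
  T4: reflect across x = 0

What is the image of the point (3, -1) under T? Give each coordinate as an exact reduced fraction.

T1 reflect across x = 0: (3, -1) → (-3, -1)
T2 rotate counter-clockwise with cos θ = 4/5, sin θ = 3/5: (-3, -1) → (-9/5, -13/5)
T3 shear: x ← x + 1·y: (-9/5, -13/5) → (-22/5, -13/5)
T4 reflect across x = 0: (-22/5, -13/5) → (22/5, -13/5)

T(p) = (22/5, -13/5)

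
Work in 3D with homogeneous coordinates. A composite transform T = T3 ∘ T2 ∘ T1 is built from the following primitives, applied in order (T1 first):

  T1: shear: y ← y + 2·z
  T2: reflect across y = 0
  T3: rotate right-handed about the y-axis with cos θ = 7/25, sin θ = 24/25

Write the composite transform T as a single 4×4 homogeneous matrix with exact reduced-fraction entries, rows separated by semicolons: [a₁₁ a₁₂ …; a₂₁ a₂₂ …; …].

T = [7/25 0 24/25 0; 0 -1 -2 0; -24/25 0 7/25 0; 0 0 0 1]

T1 = [1 0 0 0; 0 1 2 0; 0 0 1 0; 0 0 0 1]
T2·T1 = [1 0 0 0; 0 -1 -2 0; 0 0 1 0; 0 0 0 1]
T3·…·T1 = [7/25 0 24/25 0; 0 -1 -2 0; -24/25 0 7/25 0; 0 0 0 1]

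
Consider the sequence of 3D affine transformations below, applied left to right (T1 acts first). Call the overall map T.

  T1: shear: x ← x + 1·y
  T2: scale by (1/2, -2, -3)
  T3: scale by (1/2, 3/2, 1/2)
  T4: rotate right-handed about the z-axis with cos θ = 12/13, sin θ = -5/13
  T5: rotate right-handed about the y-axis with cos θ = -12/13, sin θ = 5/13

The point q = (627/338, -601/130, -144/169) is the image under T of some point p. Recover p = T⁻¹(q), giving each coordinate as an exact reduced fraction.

p = (2/5, 8/5, -1)

T1 = [1 1 0 0; 0 1 0 0; 0 0 1 0; 0 0 0 1]
T2·T1 = [1/2 1/2 0 0; 0 -2 0 0; 0 0 -3 0; 0 0 0 1]
T3·…·T1 = [1/4 1/4 0 0; 0 -3 0 0; 0 0 -3/2 0; 0 0 0 1]
T4·…·T1 = [3/13 -12/13 0 0; -5/52 -149/52 0 0; 0 0 -3/2 0; 0 0 0 1]
T5·…·T1 = [-36/169 144/169 -15/26 0; -5/52 -149/52 0 0; -15/169 60/169 18/13 0; 0 0 0 1]
det M = 9/8; M⁻¹ = [-596/169 -16/13 -745/507 0; 20/169 -4/13 25/507 0; -10/39 0 8/13 0; 0 0 0 1]
M⁻¹ · (627/338, -601/130, -144/169)ᵀ = (2/5, 8/5, -1)ᵀ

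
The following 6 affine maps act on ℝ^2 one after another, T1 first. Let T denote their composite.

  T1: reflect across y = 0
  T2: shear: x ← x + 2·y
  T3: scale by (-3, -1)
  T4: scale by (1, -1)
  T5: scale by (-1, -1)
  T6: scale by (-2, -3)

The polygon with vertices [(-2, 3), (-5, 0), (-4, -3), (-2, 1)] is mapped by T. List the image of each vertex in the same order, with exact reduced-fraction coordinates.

T1 reflect across y = 0: (-2, 3) → (-2, -3); (-5, 0) → (-5, 0); (-4, -3) → (-4, 3); (-2, 1) → (-2, -1)
T2 shear: x ← x + 2·y: (-2, -3) → (-8, -3); (-5, 0) → (-5, 0); (-4, 3) → (2, 3); (-2, -1) → (-4, -1)
T3 scale by (-3, -1): (-8, -3) → (24, 3); (-5, 0) → (15, 0); (2, 3) → (-6, -3); (-4, -1) → (12, 1)
T4 scale by (1, -1): (24, 3) → (24, -3); (15, 0) → (15, 0); (-6, -3) → (-6, 3); (12, 1) → (12, -1)
T5 scale by (-1, -1): (24, -3) → (-24, 3); (15, 0) → (-15, 0); (-6, 3) → (6, -3); (12, -1) → (-12, 1)
T6 scale by (-2, -3): (-24, 3) → (48, -9); (-15, 0) → (30, 0); (6, -3) → (-12, 9); (-12, 1) → (24, -3)

image vertices: (48, -9), (30, 0), (-12, 9), (24, -3)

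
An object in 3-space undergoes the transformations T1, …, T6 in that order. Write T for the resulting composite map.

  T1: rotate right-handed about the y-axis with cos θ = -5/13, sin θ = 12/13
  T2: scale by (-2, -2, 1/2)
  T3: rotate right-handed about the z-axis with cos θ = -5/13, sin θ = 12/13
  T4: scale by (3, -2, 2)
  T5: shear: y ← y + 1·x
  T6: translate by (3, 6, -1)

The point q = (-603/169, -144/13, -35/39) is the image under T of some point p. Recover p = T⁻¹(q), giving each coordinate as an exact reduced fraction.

p = (1, 0, -8/3)

T1 = [-5/13 0 12/13 0; 0 1 0 0; -12/13 0 -5/13 0; 0 0 0 1]
T2·T1 = [10/13 0 -24/13 0; 0 -2 0 0; -6/13 0 -5/26 0; 0 0 0 1]
T3·…·T1 = [-50/169 24/13 120/169 0; 120/169 10/13 -288/169 0; -6/13 0 -5/26 0; 0 0 0 1]
T4·…·T1 = [-150/169 72/13 360/169 0; -240/169 -20/13 576/169 0; -12/13 0 -5/13 0; 0 0 0 1]
T5·…·T1 = [-150/169 72/13 360/169 0; -30/13 4 72/13 0; -12/13 0 -5/13 0; 0 0 0 1]
T6·…·T1 = [-150/169 72/13 360/169 3; -30/13 4 72/13 6; -12/13 0 -5/13 -1; 0 0 0 1]
det M = -24; M⁻¹ = [5/78 -15/169 -12/13 -197/338; 1/4 -5/52 0 -9/52; -2/13 36/169 -5/13 -203/169; 0 0 0 1]
M⁻¹ · (-603/169, -144/13, -35/39)ᵀ = (1, 0, -8/3)ᵀ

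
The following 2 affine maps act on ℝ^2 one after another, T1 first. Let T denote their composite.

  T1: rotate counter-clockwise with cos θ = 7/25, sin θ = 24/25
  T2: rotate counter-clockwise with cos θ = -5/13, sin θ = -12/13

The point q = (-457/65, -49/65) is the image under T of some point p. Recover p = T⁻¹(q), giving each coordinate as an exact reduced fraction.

p = (-5, -5)

T1 = [7/25 -24/25 0; 24/25 7/25 0; 0 0 1]
T2·T1 = [253/325 204/325 0; -204/325 253/325 0; 0 0 1]
det M = 1; M⁻¹ = [253/325 -204/325 0; 204/325 253/325 0; 0 0 1]
M⁻¹ · (-457/65, -49/65)ᵀ = (-5, -5)ᵀ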